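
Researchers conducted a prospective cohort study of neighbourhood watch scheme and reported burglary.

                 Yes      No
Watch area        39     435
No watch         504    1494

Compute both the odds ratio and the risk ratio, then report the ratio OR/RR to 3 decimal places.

Cells: a = 39, b = 435, c = 504, d = 1494.
OR = (39·1494)/(435·504) = 58266/219240 = 0.26576
Risk in exposed = 39/474 = 0.08228; risk in unexposed = 504/1998 = 0.25225; RR = 0.32618
OR/RR = 0.26576 / 0.32618 = 0.81479
The outcome is not rare, so the OR lies further from 1 than the RR.

0.815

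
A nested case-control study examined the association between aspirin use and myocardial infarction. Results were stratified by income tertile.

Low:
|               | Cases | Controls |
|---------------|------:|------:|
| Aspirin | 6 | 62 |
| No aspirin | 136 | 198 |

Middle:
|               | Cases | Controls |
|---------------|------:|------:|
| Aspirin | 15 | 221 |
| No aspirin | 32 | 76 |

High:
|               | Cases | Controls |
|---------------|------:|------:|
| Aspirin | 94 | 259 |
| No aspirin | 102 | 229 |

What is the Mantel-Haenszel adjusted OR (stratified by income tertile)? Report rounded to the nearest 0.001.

OR_MH = Σ(aᵢdᵢ/nᵢ) / Σ(bᵢcᵢ/nᵢ), where nᵢ is the stratum total.
Stratum 1 (Low): n = 402; a·d/n = 6·198/402 = 2.9552; b·c/n = 62·136/402 = 20.9751
Stratum 2 (Middle): n = 344; a·d/n = 15·76/344 = 3.3140; b·c/n = 221·32/344 = 20.5581
Stratum 3 (High): n = 684; a·d/n = 94·229/684 = 31.4708; b·c/n = 259·102/684 = 38.6228
OR_MH = (2.9552 + 3.3140 + 31.4708) / (20.9751 + 20.5581 + 38.6228) = 37.7399 / 80.1561 = 0.47083

0.471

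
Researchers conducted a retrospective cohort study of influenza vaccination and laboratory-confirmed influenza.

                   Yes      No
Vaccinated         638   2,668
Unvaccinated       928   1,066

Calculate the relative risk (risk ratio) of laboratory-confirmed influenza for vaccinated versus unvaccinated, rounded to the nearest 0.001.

Cells: a = 638, b = 2668, c = 928, d = 1066.
Risk in exposed = 638/3306 = 0.19298; risk in unexposed = 928/1994 = 0.46540.
RR = 0.19298 / 0.46540 = 0.41466
The risk is 59% lower among the exposed than among the unexposed.

0.415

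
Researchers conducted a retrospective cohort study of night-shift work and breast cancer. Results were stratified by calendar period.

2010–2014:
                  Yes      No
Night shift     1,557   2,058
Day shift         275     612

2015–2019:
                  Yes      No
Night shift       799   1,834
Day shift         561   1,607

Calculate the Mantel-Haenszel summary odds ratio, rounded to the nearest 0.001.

OR_MH = Σ(aᵢdᵢ/nᵢ) / Σ(bᵢcᵢ/nᵢ), where nᵢ is the stratum total.
Stratum 1 (2010–2014): n = 4502; a·d/n = 1557·612/4502 = 211.6579; b·c/n = 2058·275/4502 = 125.7108
Stratum 2 (2015–2019): n = 4801; a·d/n = 799·1607/4801 = 267.4428; b·c/n = 1834·561/4801 = 214.3041
OR_MH = (211.6579 + 267.4428) / (125.7108 + 214.3041) = 479.1008 / 340.0149 = 1.40906

1.409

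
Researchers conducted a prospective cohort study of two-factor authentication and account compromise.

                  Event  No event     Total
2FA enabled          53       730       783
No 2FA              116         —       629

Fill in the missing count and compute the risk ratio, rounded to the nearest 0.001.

The missing cell is in the unexposed row: 629 − 116 = 513.
So a = 53, b = 730, c = 116, d = 513.
RR = [a/(a+b)] / [c/(c+d)] = (53/783) / (116/629) = 0.06769/0.18442 = 0.36703

0.367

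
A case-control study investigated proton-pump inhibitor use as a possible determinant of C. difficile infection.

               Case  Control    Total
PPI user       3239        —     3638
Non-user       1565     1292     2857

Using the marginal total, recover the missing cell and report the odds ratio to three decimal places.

6.702

The missing cell is in the exposed row: 3638 − 3239 = 399.
So a = 3239, b = 399, c = 1565, d = 1292.
OR = (a·d)/(b·c) = (3239 × 1292) / (399 × 1565) = 4184788 / 624435 = 6.70172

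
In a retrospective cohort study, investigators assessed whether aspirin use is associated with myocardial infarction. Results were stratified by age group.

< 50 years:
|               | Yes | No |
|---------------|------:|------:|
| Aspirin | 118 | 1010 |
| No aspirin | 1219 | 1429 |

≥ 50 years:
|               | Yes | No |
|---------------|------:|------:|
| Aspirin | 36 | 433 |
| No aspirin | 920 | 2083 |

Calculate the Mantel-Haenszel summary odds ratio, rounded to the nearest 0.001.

OR_MH = Σ(aᵢdᵢ/nᵢ) / Σ(bᵢcᵢ/nᵢ), where nᵢ is the stratum total.
Stratum 1 (< 50 years): n = 3776; a·d/n = 118·1429/3776 = 44.6562; b·c/n = 1010·1219/3776 = 326.0567
Stratum 2 (≥ 50 years): n = 3472; a·d/n = 36·2083/3472 = 21.5979; b·c/n = 433·920/3472 = 114.7350
OR_MH = (44.6562 + 21.5979) / (326.0567 + 114.7350) = 66.2542 / 440.7917 = 0.15031

0.150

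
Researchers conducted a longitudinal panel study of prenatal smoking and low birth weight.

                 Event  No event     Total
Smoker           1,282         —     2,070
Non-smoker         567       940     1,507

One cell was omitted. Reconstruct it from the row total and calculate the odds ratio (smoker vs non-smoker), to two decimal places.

The missing cell is in the exposed row: 2070 − 1282 = 788.
So a = 1282, b = 788, c = 567, d = 940.
OR = (a·d)/(b·c) = (1282 × 940) / (788 × 567) = 1205080 / 446796 = 2.69716

2.70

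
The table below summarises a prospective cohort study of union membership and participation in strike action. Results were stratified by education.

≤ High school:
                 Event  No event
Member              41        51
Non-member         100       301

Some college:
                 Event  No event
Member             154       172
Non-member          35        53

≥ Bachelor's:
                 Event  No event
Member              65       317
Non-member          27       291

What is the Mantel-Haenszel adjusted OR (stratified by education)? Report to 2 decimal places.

1.93

OR_MH = Σ(aᵢdᵢ/nᵢ) / Σ(bᵢcᵢ/nᵢ), where nᵢ is the stratum total.
Stratum 1 (≤ High school): n = 493; a·d/n = 41·301/493 = 25.0325; b·c/n = 51·100/493 = 10.3448
Stratum 2 (Some college): n = 414; a·d/n = 154·53/414 = 19.7150; b·c/n = 172·35/414 = 14.5411
Stratum 3 (≥ Bachelor's): n = 700; a·d/n = 65·291/700 = 27.0214; b·c/n = 317·27/700 = 12.2271
OR_MH = (25.0325 + 19.7150 + 27.0214) / (10.3448 + 14.5411 + 12.2271) = 71.7689 / 37.1130 = 1.93379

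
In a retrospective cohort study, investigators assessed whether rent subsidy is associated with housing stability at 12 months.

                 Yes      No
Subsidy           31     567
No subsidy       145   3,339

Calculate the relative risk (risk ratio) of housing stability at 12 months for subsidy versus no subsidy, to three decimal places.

1.246

Cells: a = 31, b = 567, c = 145, d = 3339.
Risk in exposed = 31/598 = 0.05184; risk in unexposed = 145/3484 = 0.04162.
RR = 0.05184 / 0.04162 = 1.24558
The risk among the exposed is 1.25 times that among the unexposed.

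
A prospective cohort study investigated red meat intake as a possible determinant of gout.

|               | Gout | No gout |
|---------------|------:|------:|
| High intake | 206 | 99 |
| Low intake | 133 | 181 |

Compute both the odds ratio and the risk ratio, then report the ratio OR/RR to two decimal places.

1.78

Cells: a = 206, b = 99, c = 133, d = 181.
OR = (206·181)/(99·133) = 37286/13167 = 2.83178
Risk in exposed = 206/305 = 0.67541; risk in unexposed = 133/314 = 0.42357; RR = 1.59458
OR/RR = 2.83178 / 1.59458 = 1.77588
The outcome is not rare, so the OR lies further from 1 than the RR.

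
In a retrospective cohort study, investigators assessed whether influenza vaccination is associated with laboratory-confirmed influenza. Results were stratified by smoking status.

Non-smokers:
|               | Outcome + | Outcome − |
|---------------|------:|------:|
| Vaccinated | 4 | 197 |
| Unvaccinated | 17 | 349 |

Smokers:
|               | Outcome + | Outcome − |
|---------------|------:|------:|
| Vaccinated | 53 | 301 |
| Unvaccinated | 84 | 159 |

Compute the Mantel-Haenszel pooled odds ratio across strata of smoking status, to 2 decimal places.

0.34

OR_MH = Σ(aᵢdᵢ/nᵢ) / Σ(bᵢcᵢ/nᵢ), where nᵢ is the stratum total.
Stratum 1 (Non-smokers): n = 567; a·d/n = 4·349/567 = 2.4621; b·c/n = 197·17/567 = 5.9065
Stratum 2 (Smokers): n = 597; a·d/n = 53·159/597 = 14.1156; b·c/n = 301·84/597 = 42.3518
OR_MH = (2.4621 + 14.1156) / (5.9065 + 42.3518) = 16.5777 / 48.2583 = 0.34352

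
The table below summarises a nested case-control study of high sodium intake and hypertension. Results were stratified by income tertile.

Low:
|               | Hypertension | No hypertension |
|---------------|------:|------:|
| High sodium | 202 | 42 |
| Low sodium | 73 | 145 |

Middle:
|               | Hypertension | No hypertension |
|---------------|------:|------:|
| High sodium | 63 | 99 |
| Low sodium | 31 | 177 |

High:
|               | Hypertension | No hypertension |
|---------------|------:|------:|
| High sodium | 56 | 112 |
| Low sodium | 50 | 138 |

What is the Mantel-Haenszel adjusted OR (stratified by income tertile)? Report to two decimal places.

3.76

OR_MH = Σ(aᵢdᵢ/nᵢ) / Σ(bᵢcᵢ/nᵢ), where nᵢ is the stratum total.
Stratum 1 (Low): n = 462; a·d/n = 202·145/462 = 63.3983; b·c/n = 42·73/462 = 6.6364
Stratum 2 (Middle): n = 370; a·d/n = 63·177/370 = 30.1378; b·c/n = 99·31/370 = 8.2946
Stratum 3 (High): n = 356; a·d/n = 56·138/356 = 21.7079; b·c/n = 112·50/356 = 15.7303
OR_MH = (63.3983 + 30.1378 + 21.7079) / (6.6364 + 8.2946 + 15.7303) = 115.2440 / 30.6613 = 3.75861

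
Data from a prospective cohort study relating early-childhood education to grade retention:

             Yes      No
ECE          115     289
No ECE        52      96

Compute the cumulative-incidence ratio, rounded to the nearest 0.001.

0.810

Cells: a = 115, b = 289, c = 52, d = 96.
Risk in exposed = 115/404 = 0.28465; risk in unexposed = 52/148 = 0.35135.
RR = 0.28465 / 0.35135 = 0.81017
The risk is 19% lower among the exposed than among the unexposed.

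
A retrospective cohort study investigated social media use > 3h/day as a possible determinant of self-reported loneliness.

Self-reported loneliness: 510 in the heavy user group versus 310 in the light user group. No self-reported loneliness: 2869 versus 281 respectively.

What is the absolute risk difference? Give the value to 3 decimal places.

From the description: a = 510, b = 2869, c = 310, d = 281.
Risk in exposed = 510/3379 = 0.150932; risk in unexposed = 310/591 = 0.524535.
Risk difference = 0.150932 − 0.524535 = -0.373602

-0.374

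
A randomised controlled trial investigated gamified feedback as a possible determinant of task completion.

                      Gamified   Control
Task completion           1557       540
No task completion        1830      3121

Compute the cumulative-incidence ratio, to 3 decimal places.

3.117

Reading the table with exposure as columns: a = 1557 (Gamified, case), b = 1830 (Gamified, non-case), c = 540 (Control, case), d = 3121.
Risk in exposed = 1557/3387 = 0.45970; risk in unexposed = 540/3661 = 0.14750.
RR = 0.45970 / 0.14750 = 3.11659
The risk among the exposed is 3.12 times that among the unexposed.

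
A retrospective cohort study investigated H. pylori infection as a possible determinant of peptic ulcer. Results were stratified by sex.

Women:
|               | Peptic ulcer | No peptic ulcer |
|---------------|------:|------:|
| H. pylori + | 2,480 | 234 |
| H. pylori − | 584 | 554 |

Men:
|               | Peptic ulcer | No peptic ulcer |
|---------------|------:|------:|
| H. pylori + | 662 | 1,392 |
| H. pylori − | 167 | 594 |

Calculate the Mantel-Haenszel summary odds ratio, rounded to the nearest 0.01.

4.20

OR_MH = Σ(aᵢdᵢ/nᵢ) / Σ(bᵢcᵢ/nᵢ), where nᵢ is the stratum total.
Stratum 1 (Women): n = 3852; a·d/n = 2480·554/3852 = 356.6771; b·c/n = 234·584/3852 = 35.4766
Stratum 2 (Men): n = 2815; a·d/n = 662·594/2815 = 139.6902; b·c/n = 1392·167/2815 = 82.5805
OR_MH = (356.6771 + 139.6902) / (35.4766 + 82.5805) = 496.3673 / 118.0571 = 4.20447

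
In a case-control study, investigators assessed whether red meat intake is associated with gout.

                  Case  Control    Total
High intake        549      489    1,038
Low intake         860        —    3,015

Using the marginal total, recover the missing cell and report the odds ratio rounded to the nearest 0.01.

The missing cell is in the unexposed row: 3015 − 860 = 2155.
So a = 549, b = 489, c = 860, d = 2155.
OR = (a·d)/(b·c) = (549 × 2155) / (489 × 860) = 1183095 / 420540 = 2.81328

2.81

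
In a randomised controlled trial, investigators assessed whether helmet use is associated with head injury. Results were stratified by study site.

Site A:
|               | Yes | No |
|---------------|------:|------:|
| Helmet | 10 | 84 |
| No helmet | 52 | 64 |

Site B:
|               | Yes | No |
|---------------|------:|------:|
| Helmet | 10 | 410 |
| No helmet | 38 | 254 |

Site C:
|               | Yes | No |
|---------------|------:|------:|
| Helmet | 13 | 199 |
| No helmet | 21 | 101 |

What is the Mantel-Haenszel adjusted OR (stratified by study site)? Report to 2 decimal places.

0.19

OR_MH = Σ(aᵢdᵢ/nᵢ) / Σ(bᵢcᵢ/nᵢ), where nᵢ is the stratum total.
Stratum 1 (Site A): n = 210; a·d/n = 10·64/210 = 3.0476; b·c/n = 84·52/210 = 20.8000
Stratum 2 (Site B): n = 712; a·d/n = 10·254/712 = 3.5674; b·c/n = 410·38/712 = 21.8820
Stratum 3 (Site C): n = 334; a·d/n = 13·101/334 = 3.9311; b·c/n = 199·21/334 = 12.5120
OR_MH = (3.0476 + 3.5674 + 3.9311) / (20.8000 + 21.8820 + 12.5120) = 10.5462 / 55.1940 = 0.19107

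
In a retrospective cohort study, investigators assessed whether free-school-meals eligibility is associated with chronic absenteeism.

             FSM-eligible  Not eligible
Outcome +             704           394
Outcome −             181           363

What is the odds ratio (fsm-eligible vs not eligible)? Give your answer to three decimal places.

3.583

Reading the table with exposure as columns: a = 704 (FSM-eligible, case), b = 181 (FSM-eligible, non-case), c = 394 (Not eligible, case), d = 363.
OR = (a·d)/(b·c) = (704 × 363) / (181 × 394) = 255552 / 71314 = 3.58348
The odds of chronic absenteeism are about 3.58 times as high in the fsm-eligible group.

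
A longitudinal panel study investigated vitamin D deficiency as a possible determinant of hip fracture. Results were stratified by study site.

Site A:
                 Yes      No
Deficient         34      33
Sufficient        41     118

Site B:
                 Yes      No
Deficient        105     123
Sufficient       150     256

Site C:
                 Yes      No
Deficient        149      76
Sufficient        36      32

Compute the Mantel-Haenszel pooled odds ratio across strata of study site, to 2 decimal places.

1.72

OR_MH = Σ(aᵢdᵢ/nᵢ) / Σ(bᵢcᵢ/nᵢ), where nᵢ is the stratum total.
Stratum 1 (Site A): n = 226; a·d/n = 34·118/226 = 17.7522; b·c/n = 33·41/226 = 5.9867
Stratum 2 (Site B): n = 634; a·d/n = 105·256/634 = 42.3975; b·c/n = 123·150/634 = 29.1009
Stratum 3 (Site C): n = 293; a·d/n = 149·32/293 = 16.2730; b·c/n = 76·36/293 = 9.3379
OR_MH = (17.7522 + 42.3975 + 16.2730) / (5.9867 + 29.1009 + 9.3379) = 76.4227 / 44.4256 = 1.72024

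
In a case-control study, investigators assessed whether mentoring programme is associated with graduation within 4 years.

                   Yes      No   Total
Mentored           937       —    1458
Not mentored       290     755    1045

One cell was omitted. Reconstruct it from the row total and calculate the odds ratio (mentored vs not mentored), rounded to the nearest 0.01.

The missing cell is in the exposed row: 1458 − 937 = 521.
So a = 937, b = 521, c = 290, d = 755.
OR = (a·d)/(b·c) = (937 × 755) / (521 × 290) = 707435 / 151090 = 4.68221

4.68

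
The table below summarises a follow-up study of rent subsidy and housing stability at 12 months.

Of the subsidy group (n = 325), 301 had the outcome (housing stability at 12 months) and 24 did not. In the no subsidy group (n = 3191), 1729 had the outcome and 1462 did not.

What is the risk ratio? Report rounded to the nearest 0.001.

From the description: a = 301, b = 24, c = 1729, d = 1462.
Risk in exposed = 301/325 = 0.92615; risk in unexposed = 1729/3191 = 0.54184.
RR = 0.92615 / 0.54184 = 1.70929
The risk among the exposed is 1.71 times that among the unexposed.

1.709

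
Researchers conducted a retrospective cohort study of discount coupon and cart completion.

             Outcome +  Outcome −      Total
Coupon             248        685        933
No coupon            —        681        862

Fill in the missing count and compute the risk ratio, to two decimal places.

1.27

The missing cell is in the unexposed row: 862 − 681 = 181.
So a = 248, b = 685, c = 181, d = 681.
RR = [a/(a+b)] / [c/(c+d)] = (248/933) / (181/862) = 0.26581/0.20998 = 1.26590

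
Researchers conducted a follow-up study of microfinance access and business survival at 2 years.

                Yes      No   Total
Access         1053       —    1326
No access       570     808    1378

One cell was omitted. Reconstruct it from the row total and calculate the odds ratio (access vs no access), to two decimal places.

The missing cell is in the exposed row: 1326 − 1053 = 273.
So a = 1053, b = 273, c = 570, d = 808.
OR = (a·d)/(b·c) = (1053 × 808) / (273 × 570) = 850824 / 155610 = 5.46767

5.47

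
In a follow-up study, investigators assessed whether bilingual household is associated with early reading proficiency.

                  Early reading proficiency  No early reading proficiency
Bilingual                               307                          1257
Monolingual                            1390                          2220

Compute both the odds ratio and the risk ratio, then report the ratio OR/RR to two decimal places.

0.77

Cells: a = 307, b = 1257, c = 1390, d = 2220.
OR = (307·2220)/(1257·1390) = 681540/1747230 = 0.39007
Risk in exposed = 307/1564 = 0.19629; risk in unexposed = 1390/3610 = 0.38504; RR = 0.50979
OR/RR = 0.39007 / 0.50979 = 0.76515
The outcome is not rare, so the OR lies further from 1 than the RR.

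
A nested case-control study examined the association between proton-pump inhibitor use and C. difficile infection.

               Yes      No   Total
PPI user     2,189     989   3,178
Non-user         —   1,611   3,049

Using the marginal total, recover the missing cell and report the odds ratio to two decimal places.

The missing cell is in the unexposed row: 3049 − 1611 = 1438.
So a = 2189, b = 989, c = 1438, d = 1611.
OR = (a·d)/(b·c) = (2189 × 1611) / (989 × 1438) = 3526479 / 1422182 = 2.47963

2.48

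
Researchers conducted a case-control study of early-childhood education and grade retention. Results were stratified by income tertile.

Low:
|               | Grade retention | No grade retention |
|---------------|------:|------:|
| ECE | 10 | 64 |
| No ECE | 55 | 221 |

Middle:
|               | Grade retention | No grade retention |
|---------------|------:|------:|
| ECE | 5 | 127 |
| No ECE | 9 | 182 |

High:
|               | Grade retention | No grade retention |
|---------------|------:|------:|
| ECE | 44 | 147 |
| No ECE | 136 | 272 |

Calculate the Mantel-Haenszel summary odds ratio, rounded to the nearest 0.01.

OR_MH = Σ(aᵢdᵢ/nᵢ) / Σ(bᵢcᵢ/nᵢ), where nᵢ is the stratum total.
Stratum 1 (Low): n = 350; a·d/n = 10·221/350 = 6.3143; b·c/n = 64·55/350 = 10.0571
Stratum 2 (Middle): n = 323; a·d/n = 5·182/323 = 2.8173; b·c/n = 127·9/323 = 3.5387
Stratum 3 (High): n = 599; a·d/n = 44·272/599 = 19.9800; b·c/n = 147·136/599 = 33.3756
OR_MH = (6.3143 + 2.8173 + 19.9800) / (10.0571 + 3.5387 + 33.3756) = 29.1116 / 46.9715 = 0.61977

0.62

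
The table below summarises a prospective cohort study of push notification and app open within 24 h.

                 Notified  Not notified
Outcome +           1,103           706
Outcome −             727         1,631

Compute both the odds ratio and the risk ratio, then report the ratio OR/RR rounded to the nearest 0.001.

1.757

Reading the table with exposure as columns: a = 1103 (Notified, case), b = 727 (Notified, non-case), c = 706 (Not notified, case), d = 1631.
OR = (1103·1631)/(727·706) = 1798993/513262 = 3.50502
Risk in exposed = 1103/1830 = 0.60273; risk in unexposed = 706/2337 = 0.30210; RR = 1.99516
OR/RR = 3.50502 / 1.99516 = 1.75676
The outcome is not rare, so the OR lies further from 1 than the RR.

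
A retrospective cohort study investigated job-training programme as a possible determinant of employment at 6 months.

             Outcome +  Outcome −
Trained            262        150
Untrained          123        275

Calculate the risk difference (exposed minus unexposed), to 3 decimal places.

0.327

Cells: a = 262, b = 150, c = 123, d = 275.
Risk in exposed = 262/412 = 0.635922; risk in unexposed = 123/398 = 0.309045.
Risk difference = 0.635922 − 0.309045 = 0.326877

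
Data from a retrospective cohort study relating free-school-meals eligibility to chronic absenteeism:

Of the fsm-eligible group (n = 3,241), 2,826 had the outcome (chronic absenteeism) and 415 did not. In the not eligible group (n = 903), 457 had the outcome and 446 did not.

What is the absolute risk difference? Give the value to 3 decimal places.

From the description: a = 2826, b = 415, c = 457, d = 446.
Risk in exposed = 2826/3241 = 0.871953; risk in unexposed = 457/903 = 0.506091.
Risk difference = 0.871953 − 0.506091 = 0.365862

0.366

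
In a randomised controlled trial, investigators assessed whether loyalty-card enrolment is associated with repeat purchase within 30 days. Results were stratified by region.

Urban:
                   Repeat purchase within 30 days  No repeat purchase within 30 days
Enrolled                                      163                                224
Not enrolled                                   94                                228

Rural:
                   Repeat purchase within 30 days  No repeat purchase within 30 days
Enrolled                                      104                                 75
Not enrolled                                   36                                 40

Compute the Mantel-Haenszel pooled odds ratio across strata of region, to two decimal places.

OR_MH = Σ(aᵢdᵢ/nᵢ) / Σ(bᵢcᵢ/nᵢ), where nᵢ is the stratum total.
Stratum 1 (Urban): n = 709; a·d/n = 163·228/709 = 52.4175; b·c/n = 224·94/709 = 29.6982
Stratum 2 (Rural): n = 255; a·d/n = 104·40/255 = 16.3137; b·c/n = 75·36/255 = 10.5882
OR_MH = (52.4175 + 16.3137) / (29.6982 + 10.5882) = 68.7312 / 40.2864 = 1.70606

1.71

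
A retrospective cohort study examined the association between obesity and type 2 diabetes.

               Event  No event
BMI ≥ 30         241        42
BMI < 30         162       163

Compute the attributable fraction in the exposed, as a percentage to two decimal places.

Cells: a = 241, b = 42, c = 162, d = 163.
Risk in exposed = 241/283 = 0.85159; risk in unexposed = 162/325 = 0.49846.
RR = 0.85159/0.49846 = 1.70844
AR% = (RR − 1)/RR × 100 = (1.70844 − 1)/1.70844 × 100 = 41.4670%

41.47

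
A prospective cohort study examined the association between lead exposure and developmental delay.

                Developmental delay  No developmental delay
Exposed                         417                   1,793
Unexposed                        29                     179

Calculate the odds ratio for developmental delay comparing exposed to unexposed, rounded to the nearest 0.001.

Cells: a = 417, b = 1793, c = 29, d = 179.
OR = (a·d)/(b·c) = (417 × 179) / (1793 × 29) = 74643 / 51997 = 1.43553
The odds of developmental delay are about 1.44 times as high in the exposed group.

1.436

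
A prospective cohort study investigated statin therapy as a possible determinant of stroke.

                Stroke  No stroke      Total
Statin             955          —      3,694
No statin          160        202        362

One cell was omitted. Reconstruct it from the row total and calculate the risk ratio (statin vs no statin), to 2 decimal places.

0.58

The missing cell is in the exposed row: 3694 − 955 = 2739.
So a = 955, b = 2739, c = 160, d = 202.
RR = [a/(a+b)] / [c/(c+d)] = (955/3694) / (160/362) = 0.25853/0.44199 = 0.58492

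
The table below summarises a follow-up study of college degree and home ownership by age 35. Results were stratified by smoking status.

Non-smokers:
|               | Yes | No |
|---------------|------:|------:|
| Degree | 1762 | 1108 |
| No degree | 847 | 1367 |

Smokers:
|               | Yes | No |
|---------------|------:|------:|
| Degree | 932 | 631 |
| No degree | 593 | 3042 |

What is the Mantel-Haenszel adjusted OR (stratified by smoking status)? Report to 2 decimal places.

OR_MH = Σ(aᵢdᵢ/nᵢ) / Σ(bᵢcᵢ/nᵢ), where nᵢ is the stratum total.
Stratum 1 (Non-smokers): n = 5084; a·d/n = 1762·1367/5084 = 473.7714; b·c/n = 1108·847/5084 = 184.5940
Stratum 2 (Smokers): n = 5198; a·d/n = 932·3042/5198 = 545.4298; b·c/n = 631·593/5198 = 71.9860
OR_MH = (473.7714 + 545.4298) / (184.5940 + 71.9860) = 1019.2012 / 256.5800 = 3.97226

3.97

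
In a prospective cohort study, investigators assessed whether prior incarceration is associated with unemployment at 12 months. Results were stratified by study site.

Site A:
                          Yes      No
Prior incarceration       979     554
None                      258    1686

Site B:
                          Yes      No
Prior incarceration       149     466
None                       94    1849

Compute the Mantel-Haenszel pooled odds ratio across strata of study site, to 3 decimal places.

10.002

OR_MH = Σ(aᵢdᵢ/nᵢ) / Σ(bᵢcᵢ/nᵢ), where nᵢ is the stratum total.
Stratum 1 (Site A): n = 3477; a·d/n = 979·1686/3477 = 474.7179; b·c/n = 554·258/3477 = 41.1079
Stratum 2 (Site B): n = 2558; a·d/n = 149·1849/2558 = 107.7017; b·c/n = 466·94/2558 = 17.1243
OR_MH = (474.7179 + 107.7017) / (41.1079 + 17.1243) = 582.4196 / 58.2322 = 10.00168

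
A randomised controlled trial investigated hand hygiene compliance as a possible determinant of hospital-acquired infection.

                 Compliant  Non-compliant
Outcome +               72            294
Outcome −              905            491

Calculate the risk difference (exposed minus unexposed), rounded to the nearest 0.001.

Reading the table with exposure as columns: a = 72 (Compliant, case), b = 905 (Compliant, non-case), c = 294 (Non-compliant, case), d = 491.
Risk in exposed = 72/977 = 0.073695; risk in unexposed = 294/785 = 0.374522.
Risk difference = 0.073695 − 0.374522 = -0.300827

-0.301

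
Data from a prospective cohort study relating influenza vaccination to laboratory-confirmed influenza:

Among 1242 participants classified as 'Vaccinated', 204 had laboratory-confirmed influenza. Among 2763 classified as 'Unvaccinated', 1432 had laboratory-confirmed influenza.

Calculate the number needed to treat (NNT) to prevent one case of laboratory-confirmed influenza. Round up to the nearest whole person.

3

Risk in treated group = 204/1242 = 0.16425; risk in control = 1432/2763 = 0.51828.
Absolute risk reduction = 0.51828 − 0.16425 = 0.35403
NNT = 1 / ARR = 1 / 0.35403 = 2.825 → round up → 3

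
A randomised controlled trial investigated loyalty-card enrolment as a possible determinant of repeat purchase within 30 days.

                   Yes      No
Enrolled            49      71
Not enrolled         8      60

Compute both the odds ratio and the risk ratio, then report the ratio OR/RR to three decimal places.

Cells: a = 49, b = 71, c = 8, d = 60.
OR = (49·60)/(71·8) = 2940/568 = 5.17606
Risk in exposed = 49/120 = 0.40833; risk in unexposed = 8/68 = 0.11765; RR = 3.47083
OR/RR = 5.17606 / 3.47083 = 1.49130
The outcome is not rare, so the OR lies further from 1 than the RR.

1.491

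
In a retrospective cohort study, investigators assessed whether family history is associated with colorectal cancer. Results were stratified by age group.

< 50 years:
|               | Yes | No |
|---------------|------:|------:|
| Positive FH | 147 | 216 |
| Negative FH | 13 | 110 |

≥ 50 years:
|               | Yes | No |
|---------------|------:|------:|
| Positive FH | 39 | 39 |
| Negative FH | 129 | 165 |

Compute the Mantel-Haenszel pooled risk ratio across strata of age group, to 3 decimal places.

RR_MH = Σ(aᵢ·n₀ᵢ/nᵢ) / Σ(cᵢ·n₁ᵢ/nᵢ), with n₁ᵢ = aᵢ+bᵢ (exposed), n₀ᵢ = cᵢ+dᵢ (unexposed), nᵢ = n₁ᵢ+n₀ᵢ.
Stratum 1 (< 50 years): n₁ = 363, n₀ = 123, n = 486; a·n₀/n = 147·123/486 = 37.2037; c·n₁/n = 13·363/486 = 9.7099
Stratum 2 (≥ 50 years): n₁ = 78, n₀ = 294, n = 372; a·n₀/n = 39·294/372 = 30.8226; c·n₁/n = 129·78/372 = 27.0484
RR_MH = (37.2037 + 30.8226) / (9.7099 + 27.0484) = 68.0263 / 36.7583 = 1.85064

1.851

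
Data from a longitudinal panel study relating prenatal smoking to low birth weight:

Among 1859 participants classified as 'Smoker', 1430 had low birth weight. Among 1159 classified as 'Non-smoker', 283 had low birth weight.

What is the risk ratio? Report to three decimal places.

3.150

From the description: a = 1430, b = 429, c = 283, d = 876.
Risk in exposed = 1430/1859 = 0.76923; risk in unexposed = 283/1159 = 0.24418.
RR = 0.76923 / 0.24418 = 3.15031
The risk among the exposed is 3.15 times that among the unexposed.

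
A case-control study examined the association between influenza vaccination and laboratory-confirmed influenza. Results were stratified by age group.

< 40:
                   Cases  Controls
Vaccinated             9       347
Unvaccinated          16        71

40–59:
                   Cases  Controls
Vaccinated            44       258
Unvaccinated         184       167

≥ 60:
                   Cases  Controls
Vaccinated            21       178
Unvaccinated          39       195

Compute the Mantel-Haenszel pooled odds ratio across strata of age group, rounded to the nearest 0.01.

0.22

OR_MH = Σ(aᵢdᵢ/nᵢ) / Σ(bᵢcᵢ/nᵢ), where nᵢ is the stratum total.
Stratum 1 (< 40): n = 443; a·d/n = 9·71/443 = 1.4424; b·c/n = 347·16/443 = 12.5327
Stratum 2 (40–59): n = 653; a·d/n = 44·167/653 = 11.2527; b·c/n = 258·184/653 = 72.6983
Stratum 3 (≥ 60): n = 433; a·d/n = 21·195/433 = 9.4573; b·c/n = 178·39/433 = 16.0323
OR_MH = (1.4424 + 11.2527 + 9.4573) / (12.5327 + 72.6983 + 16.0323) = 22.1524 / 101.2634 = 0.21876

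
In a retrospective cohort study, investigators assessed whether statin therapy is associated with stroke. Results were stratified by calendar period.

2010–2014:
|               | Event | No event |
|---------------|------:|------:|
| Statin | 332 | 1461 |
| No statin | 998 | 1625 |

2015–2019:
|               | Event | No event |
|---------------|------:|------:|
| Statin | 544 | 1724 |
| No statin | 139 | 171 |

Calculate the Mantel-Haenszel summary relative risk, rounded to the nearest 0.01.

0.50

RR_MH = Σ(aᵢ·n₀ᵢ/nᵢ) / Σ(cᵢ·n₁ᵢ/nᵢ), with n₁ᵢ = aᵢ+bᵢ (exposed), n₀ᵢ = cᵢ+dᵢ (unexposed), nᵢ = n₁ᵢ+n₀ᵢ.
Stratum 1 (2010–2014): n₁ = 1793, n₀ = 2623, n = 4416; a·n₀/n = 332·2623/4416 = 197.2002; c·n₁/n = 998·1793/4416 = 405.2115
Stratum 2 (2015–2019): n₁ = 2268, n₀ = 310, n = 2578; a·n₀/n = 544·310/2578 = 65.4151; c·n₁/n = 139·2268/2578 = 122.2855
RR_MH = (197.2002 + 65.4151) / (405.2115 + 122.2855) = 262.6152 / 527.4970 = 0.49785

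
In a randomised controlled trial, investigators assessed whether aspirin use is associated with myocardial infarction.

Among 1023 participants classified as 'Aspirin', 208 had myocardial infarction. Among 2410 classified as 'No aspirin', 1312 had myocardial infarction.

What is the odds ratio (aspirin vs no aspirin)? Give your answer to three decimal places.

From the description: a = 208, b = 815, c = 1312, d = 1098.
OR = (a·d)/(b·c) = (208 × 1098) / (815 × 1312) = 228384 / 1069280 = 0.21359
Exposure is associated with lower odds of myocardial infarction (OR = 0.21 < 1).

0.214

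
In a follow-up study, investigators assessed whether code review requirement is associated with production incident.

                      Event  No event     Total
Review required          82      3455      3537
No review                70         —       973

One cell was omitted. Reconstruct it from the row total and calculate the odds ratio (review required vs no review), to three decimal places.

The missing cell is in the unexposed row: 973 − 70 = 903.
So a = 82, b = 3455, c = 70, d = 903.
OR = (a·d)/(b·c) = (82 × 903) / (3455 × 70) = 74046 / 241850 = 0.30616

0.306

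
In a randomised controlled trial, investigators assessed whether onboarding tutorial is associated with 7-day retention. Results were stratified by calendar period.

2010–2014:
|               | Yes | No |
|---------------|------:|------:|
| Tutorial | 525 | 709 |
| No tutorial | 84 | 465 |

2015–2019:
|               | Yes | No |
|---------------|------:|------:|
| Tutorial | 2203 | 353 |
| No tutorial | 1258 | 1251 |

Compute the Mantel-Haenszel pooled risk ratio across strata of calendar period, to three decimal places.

1.808

RR_MH = Σ(aᵢ·n₀ᵢ/nᵢ) / Σ(cᵢ·n₁ᵢ/nᵢ), with n₁ᵢ = aᵢ+bᵢ (exposed), n₀ᵢ = cᵢ+dᵢ (unexposed), nᵢ = n₁ᵢ+n₀ᵢ.
Stratum 1 (2010–2014): n₁ = 1234, n₀ = 549, n = 1783; a·n₀/n = 525·549/1783 = 161.6517; c·n₁/n = 84·1234/1783 = 58.1357
Stratum 2 (2015–2019): n₁ = 2556, n₀ = 2509, n = 5065; a·n₀/n = 2203·2509/5065 = 1091.2788; c·n₁/n = 1258·2556/5065 = 634.8367
RR_MH = (161.6517 + 1091.2788) / (58.1357 + 634.8367) = 1252.9305 / 692.9724 = 1.80805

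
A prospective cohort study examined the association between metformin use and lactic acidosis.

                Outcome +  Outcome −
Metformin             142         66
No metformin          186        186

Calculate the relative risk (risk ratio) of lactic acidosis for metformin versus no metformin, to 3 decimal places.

Cells: a = 142, b = 66, c = 186, d = 186.
Risk in exposed = 142/208 = 0.68269; risk in unexposed = 186/372 = 0.50000.
RR = 0.68269 / 0.50000 = 1.36538
The risk among the exposed is 1.37 times that among the unexposed.

1.365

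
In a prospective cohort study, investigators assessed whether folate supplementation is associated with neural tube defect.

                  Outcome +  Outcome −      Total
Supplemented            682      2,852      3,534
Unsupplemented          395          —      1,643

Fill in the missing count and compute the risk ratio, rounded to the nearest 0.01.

0.80

The missing cell is in the unexposed row: 1643 − 395 = 1248.
So a = 682, b = 2852, c = 395, d = 1248.
RR = [a/(a+b)] / [c/(c+d)] = (682/3534) / (395/1643) = 0.19298/0.24041 = 0.80271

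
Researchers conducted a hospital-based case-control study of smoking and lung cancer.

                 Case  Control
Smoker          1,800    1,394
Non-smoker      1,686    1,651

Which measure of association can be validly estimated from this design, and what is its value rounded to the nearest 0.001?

1.264

Cells: a = 1800, b = 1394, c = 1686, d = 1651.
This is a hospital-based case-control study: participants were sampled on outcome status, so risks in the source population cannot be estimated directly — relative risk is not valid here. The odds ratio is the appropriate measure.
OR = (a·d)/(b·c) = (1800 × 1651) / (1394 × 1686) = 2971800 / 2350284 = 1.26444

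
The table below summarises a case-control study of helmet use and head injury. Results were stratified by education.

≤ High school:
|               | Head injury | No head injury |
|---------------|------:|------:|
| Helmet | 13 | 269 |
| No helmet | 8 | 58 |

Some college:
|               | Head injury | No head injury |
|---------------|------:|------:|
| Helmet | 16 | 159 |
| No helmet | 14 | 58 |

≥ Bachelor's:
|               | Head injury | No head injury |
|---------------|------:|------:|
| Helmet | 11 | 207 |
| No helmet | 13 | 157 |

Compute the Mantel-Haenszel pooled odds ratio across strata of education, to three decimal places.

0.469

OR_MH = Σ(aᵢdᵢ/nᵢ) / Σ(bᵢcᵢ/nᵢ), where nᵢ is the stratum total.
Stratum 1 (≤ High school): n = 348; a·d/n = 13·58/348 = 2.1667; b·c/n = 269·8/348 = 6.1839
Stratum 2 (Some college): n = 247; a·d/n = 16·58/247 = 3.7571; b·c/n = 159·14/247 = 9.0121
Stratum 3 (≥ Bachelor's): n = 388; a·d/n = 11·157/388 = 4.4510; b·c/n = 207·13/388 = 6.9356
OR_MH = (2.1667 + 3.7571 + 4.4510) / (6.1839 + 9.0121 + 6.9356) = 10.3748 / 22.1316 = 0.46878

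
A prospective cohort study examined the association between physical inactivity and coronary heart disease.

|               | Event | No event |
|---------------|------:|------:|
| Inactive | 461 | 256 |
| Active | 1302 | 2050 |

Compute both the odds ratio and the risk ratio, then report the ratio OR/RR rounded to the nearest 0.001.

1.713

Cells: a = 461, b = 256, c = 1302, d = 2050.
OR = (461·2050)/(256·1302) = 945050/333312 = 2.83533
Risk in exposed = 461/717 = 0.64296; risk in unexposed = 1302/3352 = 0.38842; RR = 1.65529
OR/RR = 2.83533 / 1.65529 = 1.71289
The outcome is not rare, so the OR lies further from 1 than the RR.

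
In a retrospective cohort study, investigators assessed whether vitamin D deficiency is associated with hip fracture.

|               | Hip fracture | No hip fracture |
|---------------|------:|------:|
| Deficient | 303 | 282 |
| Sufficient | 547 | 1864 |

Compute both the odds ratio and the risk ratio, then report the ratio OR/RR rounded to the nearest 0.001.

1.604

Cells: a = 303, b = 282, c = 547, d = 1864.
OR = (303·1864)/(282·547) = 564792/154254 = 3.66144
Risk in exposed = 303/585 = 0.51795; risk in unexposed = 547/2411 = 0.22688; RR = 2.28295
OR/RR = 3.66144 / 2.28295 = 1.60382
The outcome is not rare, so the OR lies further from 1 than the RR.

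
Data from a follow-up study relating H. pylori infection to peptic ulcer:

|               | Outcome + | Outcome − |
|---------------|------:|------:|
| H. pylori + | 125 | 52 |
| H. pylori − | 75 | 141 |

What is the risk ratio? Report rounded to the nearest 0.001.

Cells: a = 125, b = 52, c = 75, d = 141.
Risk in exposed = 125/177 = 0.70621; risk in unexposed = 75/216 = 0.34722.
RR = 0.70621 / 0.34722 = 2.03390
The risk among the exposed is 2.03 times that among the unexposed.

2.034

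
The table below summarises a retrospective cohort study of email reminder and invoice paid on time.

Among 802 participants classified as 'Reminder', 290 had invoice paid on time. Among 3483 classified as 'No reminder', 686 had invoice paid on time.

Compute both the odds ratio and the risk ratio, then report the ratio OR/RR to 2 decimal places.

1.26

From the description: a = 290, b = 512, c = 686, d = 2797.
OR = (290·2797)/(512·686) = 811130/351232 = 2.30939
Risk in exposed = 290/802 = 0.36160; risk in unexposed = 686/3483 = 0.19696; RR = 1.83592
OR/RR = 2.30939 / 1.83592 = 1.25789
The outcome is not rare, so the OR lies further from 1 than the RR.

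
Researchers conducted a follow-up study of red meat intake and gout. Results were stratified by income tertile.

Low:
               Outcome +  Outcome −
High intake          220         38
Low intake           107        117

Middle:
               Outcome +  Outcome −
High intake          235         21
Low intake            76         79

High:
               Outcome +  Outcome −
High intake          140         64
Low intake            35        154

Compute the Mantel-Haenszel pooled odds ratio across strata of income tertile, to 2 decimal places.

OR_MH = Σ(aᵢdᵢ/nᵢ) / Σ(bᵢcᵢ/nᵢ), where nᵢ is the stratum total.
Stratum 1 (Low): n = 482; a·d/n = 220·117/482 = 53.4025; b·c/n = 38·107/482 = 8.4357
Stratum 2 (Middle): n = 411; a·d/n = 235·79/411 = 45.1703; b·c/n = 21·76/411 = 3.8832
Stratum 3 (High): n = 393; a·d/n = 140·154/393 = 54.8601; b·c/n = 64·35/393 = 5.6997
OR_MH = (53.4025 + 45.1703 + 54.8601) / (8.4357 + 3.8832 + 5.6997) = 153.4329 / 18.0186 = 8.51523

8.52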